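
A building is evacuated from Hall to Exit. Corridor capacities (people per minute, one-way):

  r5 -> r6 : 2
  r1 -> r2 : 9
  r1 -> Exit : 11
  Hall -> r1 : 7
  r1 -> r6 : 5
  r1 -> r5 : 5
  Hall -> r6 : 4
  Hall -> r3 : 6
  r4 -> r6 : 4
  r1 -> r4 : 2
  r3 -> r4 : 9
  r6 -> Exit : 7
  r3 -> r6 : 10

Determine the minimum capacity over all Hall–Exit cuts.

Augment Hall→r1→Exit: bottleneck 7, flow now 7.
Augment Hall→r6→Exit: bottleneck 4, flow now 11.
Augment Hall→r3→r6→Exit: bottleneck 3, flow now 14.
No augmenting path remains; maximum flow = 14.
By max-flow min-cut, the minimum cut capacity equals the max flow.
In the residual graph, reachable from Hall: {Hall, r3, r4, r6}.
Min-cut edges: Hall→r1 (7), r6→Exit (7); capacity 7 + 7 = 14.

14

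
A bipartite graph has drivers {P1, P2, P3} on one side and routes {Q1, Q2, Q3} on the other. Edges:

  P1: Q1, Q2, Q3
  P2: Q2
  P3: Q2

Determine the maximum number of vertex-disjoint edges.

Unit-capacity flow: source→left, listed edges, right→sink; max matching = max flow.
Augmenting path P1→Q1 (+1); matched 1.
Augmenting path P2→Q2 (+1); matched 2.
No augmenting path remains; maximum matching = 2.
König certificate: {P1, Q2} is a vertex cover of size 2 (every listed pair touches it), so no matching can be larger.

2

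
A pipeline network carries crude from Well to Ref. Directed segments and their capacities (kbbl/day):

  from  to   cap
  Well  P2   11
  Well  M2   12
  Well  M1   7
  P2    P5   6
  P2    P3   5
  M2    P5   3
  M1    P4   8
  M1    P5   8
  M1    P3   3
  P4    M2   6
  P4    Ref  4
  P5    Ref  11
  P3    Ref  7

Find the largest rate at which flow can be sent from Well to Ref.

21

Augment Well→P2→P5→Ref: bottleneck 6, flow now 6.
Augment Well→P2→P3→Ref: bottleneck 5, flow now 11.
Augment Well→M2→P5→Ref: bottleneck 3, flow now 14.
Augment Well→M1→P4→Ref: bottleneck 4, flow now 18.
Augment Well→M1→P5→Ref: bottleneck 2, flow now 20.
Augment Well→M1→P3→Ref: bottleneck 1, flow now 21.
No augmenting path remains; maximum flow = 21.
In the residual graph, reachable from Well: {Well, M2}.
Min-cut edges: Well→P2 (11), Well→M1 (7), M2→P5 (3); capacity 11 + 7 + 3 = 21.
This cut is saturated, so no flow can exceed 21.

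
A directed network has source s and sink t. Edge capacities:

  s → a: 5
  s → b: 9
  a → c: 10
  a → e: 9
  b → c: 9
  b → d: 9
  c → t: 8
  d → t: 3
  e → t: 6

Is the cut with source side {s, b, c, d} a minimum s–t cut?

No — its capacity is 16, but the minimum cut has capacity 14.

Given cut capacity: 5 + 8 + 3 = 16.
Augment s→a→c→t: bottleneck 5, flow now 5.
Augment s→b→c→t: bottleneck 3, flow now 8.
Augment s→b→d→t: bottleneck 3, flow now 11.
Augment s→b→c→a→e→t: bottleneck 3, flow now 14. (uses reverse residual edge)
No augmenting path remains; maximum flow = 14.
In the residual graph, reachable from s: {s}.
Min-cut edges: s→a (5), s→b (9); capacity 5 + 9 = 14.
Cut capacity 16 exceeds the max flow 14, so it is not minimum.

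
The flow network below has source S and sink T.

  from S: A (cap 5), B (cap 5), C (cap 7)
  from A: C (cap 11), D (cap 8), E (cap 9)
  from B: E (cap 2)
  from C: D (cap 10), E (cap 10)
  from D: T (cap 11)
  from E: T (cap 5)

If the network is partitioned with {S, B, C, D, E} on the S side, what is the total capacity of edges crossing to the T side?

21

Edges leaving {S, B, C, D, E}: S→A (5), D→T (11), E→T (5).
Cut capacity = 5 + 11 + 5 = 21.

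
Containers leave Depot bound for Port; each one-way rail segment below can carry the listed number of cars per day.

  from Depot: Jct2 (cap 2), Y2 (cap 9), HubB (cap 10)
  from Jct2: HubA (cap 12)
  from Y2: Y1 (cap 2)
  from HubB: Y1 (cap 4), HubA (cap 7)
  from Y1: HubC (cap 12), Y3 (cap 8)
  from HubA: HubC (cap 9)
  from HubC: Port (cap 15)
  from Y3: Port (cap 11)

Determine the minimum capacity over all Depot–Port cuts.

Augment Depot→Jct2→HubA→HubC→Port: bottleneck 2, flow now 2.
Augment Depot→Y2→Y1→HubC→Port: bottleneck 2, flow now 4.
Augment Depot→HubB→Y1→HubC→Port: bottleneck 4, flow now 8.
Augment Depot→HubB→HubA→HubC→Port: bottleneck 6, flow now 14.
No augmenting path remains; maximum flow = 14.
By max-flow min-cut, the minimum cut capacity equals the max flow.
In the residual graph, reachable from Depot: {Depot, Y2}.
Min-cut edges: Depot→Jct2 (2), Depot→HubB (10), Y2→Y1 (2); capacity 2 + 10 + 2 = 14.

14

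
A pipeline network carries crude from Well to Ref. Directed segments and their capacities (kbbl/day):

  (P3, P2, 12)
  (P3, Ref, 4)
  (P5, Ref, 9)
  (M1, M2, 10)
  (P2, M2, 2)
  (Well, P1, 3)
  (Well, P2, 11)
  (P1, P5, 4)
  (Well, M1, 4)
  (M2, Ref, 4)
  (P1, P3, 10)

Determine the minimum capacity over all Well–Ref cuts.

7

Augment Well→P2→M2→Ref: bottleneck 2, flow now 2.
Augment Well→M1→M2→Ref: bottleneck 2, flow now 4.
Augment Well→P1→P3→Ref: bottleneck 3, flow now 7.
No augmenting path remains; maximum flow = 7.
By max-flow min-cut, the minimum cut capacity equals the max flow.
In the residual graph, reachable from Well: {Well, P2, M1, M2}.
Min-cut edges: Well→P1 (3), M2→Ref (4); capacity 3 + 4 = 7.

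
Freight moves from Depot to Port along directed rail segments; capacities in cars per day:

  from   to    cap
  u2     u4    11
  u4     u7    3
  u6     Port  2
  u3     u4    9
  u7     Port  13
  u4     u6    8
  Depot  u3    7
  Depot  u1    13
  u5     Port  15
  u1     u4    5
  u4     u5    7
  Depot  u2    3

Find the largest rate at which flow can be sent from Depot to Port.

Augment Depot→u1→u4→u5→Port: bottleneck 5, flow now 5.
Augment Depot→u2→u4→u5→Port: bottleneck 2, flow now 7.
Augment Depot→u2→u4→u6→Port: bottleneck 1, flow now 8.
Augment Depot→u3→u4→u6→Port: bottleneck 1, flow now 9.
Augment Depot→u3→u4→u7→Port: bottleneck 3, flow now 12.
No augmenting path remains; maximum flow = 12.
In the residual graph, reachable from Depot: {Depot, u1, u2, u3, u4, u6}.
Min-cut edges: u4→u5 (7), u4→u7 (3), u6→Port (2); capacity 7 + 3 + 2 = 12.
This cut is saturated, so no flow can exceed 12.

12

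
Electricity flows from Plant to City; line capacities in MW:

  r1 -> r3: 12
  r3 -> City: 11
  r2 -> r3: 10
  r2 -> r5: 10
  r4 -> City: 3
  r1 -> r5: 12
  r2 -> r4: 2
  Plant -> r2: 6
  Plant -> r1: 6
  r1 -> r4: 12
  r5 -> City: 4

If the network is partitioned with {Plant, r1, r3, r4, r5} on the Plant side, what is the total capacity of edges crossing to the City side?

24

Edges leaving {Plant, r1, r3, r4, r5}: Plant→r2 (6), r3→City (11), r4→City (3), r5→City (4).
Cut capacity = 6 + 11 + 3 + 4 = 24.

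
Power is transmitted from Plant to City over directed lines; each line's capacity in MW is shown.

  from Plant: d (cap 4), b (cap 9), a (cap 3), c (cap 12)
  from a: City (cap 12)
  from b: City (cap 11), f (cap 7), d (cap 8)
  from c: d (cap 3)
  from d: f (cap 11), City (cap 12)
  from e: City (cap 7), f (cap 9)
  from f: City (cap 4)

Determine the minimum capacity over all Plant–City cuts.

19

Augment Plant→a→City: bottleneck 3, flow now 3.
Augment Plant→b→City: bottleneck 9, flow now 12.
Augment Plant→d→City: bottleneck 4, flow now 16.
Augment Plant→c→d→City: bottleneck 3, flow now 19.
No augmenting path remains; maximum flow = 19.
By max-flow min-cut, the minimum cut capacity equals the max flow.
In the residual graph, reachable from Plant: {Plant, c}.
Min-cut edges: Plant→a (3), Plant→b (9), Plant→d (4), c→d (3); capacity 3 + 9 + 4 + 3 = 19.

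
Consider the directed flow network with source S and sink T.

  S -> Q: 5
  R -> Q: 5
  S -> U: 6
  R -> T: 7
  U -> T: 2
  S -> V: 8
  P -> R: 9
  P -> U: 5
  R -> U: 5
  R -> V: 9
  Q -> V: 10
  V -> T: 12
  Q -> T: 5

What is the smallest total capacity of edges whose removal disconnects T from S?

15

Augment S→Q→T: bottleneck 5, flow now 5.
Augment S→U→T: bottleneck 2, flow now 7.
Augment S→V→T: bottleneck 8, flow now 15.
No augmenting path remains; maximum flow = 15.
By max-flow min-cut, the minimum cut capacity equals the max flow.
In the residual graph, reachable from S: {S, U}.
Min-cut edges: S→Q (5), S→V (8), U→T (2); capacity 5 + 8 + 2 = 15.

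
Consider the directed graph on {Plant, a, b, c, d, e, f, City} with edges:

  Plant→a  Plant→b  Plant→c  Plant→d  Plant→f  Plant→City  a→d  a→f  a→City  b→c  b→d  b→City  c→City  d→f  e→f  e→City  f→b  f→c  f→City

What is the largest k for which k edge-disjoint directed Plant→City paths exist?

5

Assign every edge capacity 1; by Menger, the answer equals the max flow.
Path Plant→City (+1); total 1.
Path Plant→a→City (+1); total 2.
Path Plant→b→City (+1); total 3.
Path Plant→c→City (+1); total 4.
Path Plant→f→City (+1); total 5.
No residual Plant→City path; max flow = 5.
Certifying cut of size 5: {Plant→City, Plant→a, b→City, c→City, f→City}.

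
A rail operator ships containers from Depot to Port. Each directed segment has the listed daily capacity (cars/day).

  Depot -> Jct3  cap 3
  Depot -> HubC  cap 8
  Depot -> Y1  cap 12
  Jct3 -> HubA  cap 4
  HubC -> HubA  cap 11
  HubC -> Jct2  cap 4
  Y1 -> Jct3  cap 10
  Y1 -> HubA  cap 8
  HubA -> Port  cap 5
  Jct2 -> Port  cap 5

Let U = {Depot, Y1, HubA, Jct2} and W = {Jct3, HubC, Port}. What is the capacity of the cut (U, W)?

31

Edges leaving {Depot, Y1, HubA, Jct2}: Depot→Jct3 (3), Depot→HubC (8), Y1→Jct3 (10), HubA→Port (5), Jct2→Port (5).
Cut capacity = 3 + 8 + 10 + 5 + 5 = 31.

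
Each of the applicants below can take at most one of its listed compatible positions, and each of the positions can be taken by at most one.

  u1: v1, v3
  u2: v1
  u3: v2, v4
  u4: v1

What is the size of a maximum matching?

3

Unit-capacity flow: source→left, listed edges, right→sink; max matching = max flow.
Augmenting path u1→v1 (+1); matched 1.
Augmenting path u3→v2 (+1); matched 2.
Augmenting path u2→v1→u1→v3 (+1); matched 3.
No augmenting path remains; maximum matching = 3.
König certificate: {u1, u3, v1} is a vertex cover of size 3 (every listed pair touches it), so no matching can be larger.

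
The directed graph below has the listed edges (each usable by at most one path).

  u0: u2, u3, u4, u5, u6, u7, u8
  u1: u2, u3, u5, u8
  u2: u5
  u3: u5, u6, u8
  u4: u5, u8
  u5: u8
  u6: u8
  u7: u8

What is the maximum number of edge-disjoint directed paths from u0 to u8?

6

Assign every edge capacity 1; by Menger, the answer equals the max flow.
Path u0→u8 (+1); total 1.
Path u0→u3→u8 (+1); total 2.
Path u0→u4→u8 (+1); total 3.
Path u0→u5→u8 (+1); total 4.
Path u0→u6→u8 (+1); total 5.
Path u0→u7→u8 (+1); total 6.
No residual u0→u8 path; max flow = 6.
Certifying cut of size 6: {u0→u3, u0→u4, u0→u6, u0→u7, u0→u8, u5→u8}.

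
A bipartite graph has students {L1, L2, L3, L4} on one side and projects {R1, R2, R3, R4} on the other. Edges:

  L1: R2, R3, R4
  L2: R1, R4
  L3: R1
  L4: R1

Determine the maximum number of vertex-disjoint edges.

Unit-capacity flow: source→left, listed edges, right→sink; max matching = max flow.
Augmenting path L1→R2 (+1); matched 1.
Augmenting path L2→R1 (+1); matched 2.
Augmenting path L3→R1→L2→R4 (+1); matched 3.
No augmenting path remains; maximum matching = 3.
König certificate: {L1, L2, R1} is a vertex cover of size 3 (every listed pair touches it), so no matching can be larger.

3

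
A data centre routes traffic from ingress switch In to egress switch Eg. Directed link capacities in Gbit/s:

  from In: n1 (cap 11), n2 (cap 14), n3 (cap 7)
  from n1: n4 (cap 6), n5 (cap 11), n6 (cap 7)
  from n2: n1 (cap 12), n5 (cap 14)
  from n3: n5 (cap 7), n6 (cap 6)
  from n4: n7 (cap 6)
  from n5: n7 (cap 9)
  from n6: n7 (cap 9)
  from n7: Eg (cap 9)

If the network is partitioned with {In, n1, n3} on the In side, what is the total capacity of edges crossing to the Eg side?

Edges leaving {In, n1, n3}: In→n2 (14), n1→n4 (6), n1→n5 (11), n1→n6 (7), n3→n5 (7), n3→n6 (6).
Cut capacity = 14 + 6 + 11 + 7 + 7 + 6 = 51.

51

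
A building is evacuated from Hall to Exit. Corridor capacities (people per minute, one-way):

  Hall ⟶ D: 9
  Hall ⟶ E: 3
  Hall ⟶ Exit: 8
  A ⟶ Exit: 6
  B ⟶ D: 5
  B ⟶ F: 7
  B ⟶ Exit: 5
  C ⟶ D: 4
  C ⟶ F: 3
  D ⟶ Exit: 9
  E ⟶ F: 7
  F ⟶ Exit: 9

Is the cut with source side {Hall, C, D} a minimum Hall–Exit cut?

No — its capacity is 23, but the minimum cut has capacity 20.

Given cut capacity: 3 + 8 + 3 + 9 = 23.
Augment Hall→Exit: bottleneck 8, flow now 8.
Augment Hall→D→Exit: bottleneck 9, flow now 17.
Augment Hall→E→F→Exit: bottleneck 3, flow now 20.
No augmenting path remains; maximum flow = 20.
In the residual graph, reachable from Hall: {Hall}.
Min-cut edges: Hall→D (9), Hall→E (3), Hall→Exit (8); capacity 9 + 3 + 8 = 20.
Cut capacity 23 exceeds the max flow 20, so it is not minimum.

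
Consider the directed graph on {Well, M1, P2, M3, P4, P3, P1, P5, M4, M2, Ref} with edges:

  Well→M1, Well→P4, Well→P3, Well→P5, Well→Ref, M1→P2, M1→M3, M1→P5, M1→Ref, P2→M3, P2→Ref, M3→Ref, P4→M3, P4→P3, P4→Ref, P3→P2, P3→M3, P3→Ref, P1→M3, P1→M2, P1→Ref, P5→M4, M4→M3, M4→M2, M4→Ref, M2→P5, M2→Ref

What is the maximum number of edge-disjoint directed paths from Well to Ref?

Assign every edge capacity 1; by Menger, the answer equals the max flow.
Path Well→Ref (+1); total 1.
Path Well→M1→Ref (+1); total 2.
Path Well→P4→Ref (+1); total 3.
Path Well→P3→Ref (+1); total 4.
Path Well→P5→M4→Ref (+1); total 5.
No residual Well→Ref path; max flow = 5.
Certifying cut of size 5: {Well→M1, Well→P3, Well→P4, Well→P5, Well→Ref}.

5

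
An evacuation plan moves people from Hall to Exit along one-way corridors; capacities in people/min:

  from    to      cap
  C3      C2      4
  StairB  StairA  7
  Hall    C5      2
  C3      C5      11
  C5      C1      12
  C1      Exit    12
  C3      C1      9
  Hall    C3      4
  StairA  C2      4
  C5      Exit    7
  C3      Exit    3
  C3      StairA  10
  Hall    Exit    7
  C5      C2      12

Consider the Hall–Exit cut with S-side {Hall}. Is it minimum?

Yes — it is a minimum cut (capacity 13).

Given cut capacity: 4 + 2 + 7 = 13.
Augment Hall→Exit: bottleneck 7, flow now 7.
Augment Hall→C3→Exit: bottleneck 3, flow now 10.
Augment Hall→C5→Exit: bottleneck 2, flow now 12.
Augment Hall→C3→C5→Exit: bottleneck 1, flow now 13.
No augmenting path remains; maximum flow = 13.
Cut capacity 13 equals the max flow, so it is a minimum cut.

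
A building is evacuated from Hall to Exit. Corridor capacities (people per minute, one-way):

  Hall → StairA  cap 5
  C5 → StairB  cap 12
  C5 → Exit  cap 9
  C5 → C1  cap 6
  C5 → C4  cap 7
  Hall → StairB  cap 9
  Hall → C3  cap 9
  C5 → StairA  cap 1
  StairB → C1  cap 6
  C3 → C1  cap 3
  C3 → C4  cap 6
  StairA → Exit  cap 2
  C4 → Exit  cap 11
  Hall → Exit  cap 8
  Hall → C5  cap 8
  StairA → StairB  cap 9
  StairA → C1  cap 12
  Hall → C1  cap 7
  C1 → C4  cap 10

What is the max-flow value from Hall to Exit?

Augment Hall→Exit: bottleneck 8, flow now 8.
Augment Hall→StairA→Exit: bottleneck 2, flow now 10.
Augment Hall→C5→Exit: bottleneck 8, flow now 18.
Augment Hall→C3→C4→Exit: bottleneck 6, flow now 24.
Augment Hall→C1→C4→Exit: bottleneck 5, flow now 29.
No augmenting path remains; maximum flow = 29.
In the residual graph, reachable from Hall: {Hall, StairA, C3, StairB, C1, C4}.
Min-cut edges: Hall→C5 (8), Hall→Exit (8), StairA→Exit (2), C4→Exit (11); capacity 8 + 8 + 2 + 11 = 29.
This cut is saturated, so no flow can exceed 29.

29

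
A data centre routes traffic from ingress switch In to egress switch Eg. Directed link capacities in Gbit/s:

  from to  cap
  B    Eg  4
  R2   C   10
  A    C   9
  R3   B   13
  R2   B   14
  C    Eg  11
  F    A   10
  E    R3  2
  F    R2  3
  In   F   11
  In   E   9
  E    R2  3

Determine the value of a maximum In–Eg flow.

Augment In→E→R3→B→Eg: bottleneck 2, flow now 2.
Augment In→E→R2→B→Eg: bottleneck 2, flow now 4.
Augment In→E→R2→C→Eg: bottleneck 1, flow now 5.
Augment In→F→R2→C→Eg: bottleneck 3, flow now 8.
Augment In→F→A→C→Eg: bottleneck 7, flow now 15.
No augmenting path remains; maximum flow = 15.
In the residual graph, reachable from In: {In, E, F, R3, R2, A, B, C}.
Min-cut edges: B→Eg (4), C→Eg (11); capacity 4 + 11 = 15.
This cut is saturated, so no flow can exceed 15.

15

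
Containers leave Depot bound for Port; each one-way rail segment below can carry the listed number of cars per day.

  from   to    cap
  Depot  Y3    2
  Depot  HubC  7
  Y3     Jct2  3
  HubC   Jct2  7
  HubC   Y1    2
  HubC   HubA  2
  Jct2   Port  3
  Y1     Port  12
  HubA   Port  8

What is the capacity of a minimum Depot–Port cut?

Augment Depot→Y3→Jct2→Port: bottleneck 2, flow now 2.
Augment Depot→HubC→Jct2→Port: bottleneck 1, flow now 3.
Augment Depot→HubC→Y1→Port: bottleneck 2, flow now 5.
Augment Depot→HubC→HubA→Port: bottleneck 2, flow now 7.
No augmenting path remains; maximum flow = 7.
By max-flow min-cut, the minimum cut capacity equals the max flow.
In the residual graph, reachable from Depot: {Depot, Y3, HubC, Jct2}.
Min-cut edges: HubC→Y1 (2), HubC→HubA (2), Jct2→Port (3); capacity 2 + 2 + 3 = 7.

7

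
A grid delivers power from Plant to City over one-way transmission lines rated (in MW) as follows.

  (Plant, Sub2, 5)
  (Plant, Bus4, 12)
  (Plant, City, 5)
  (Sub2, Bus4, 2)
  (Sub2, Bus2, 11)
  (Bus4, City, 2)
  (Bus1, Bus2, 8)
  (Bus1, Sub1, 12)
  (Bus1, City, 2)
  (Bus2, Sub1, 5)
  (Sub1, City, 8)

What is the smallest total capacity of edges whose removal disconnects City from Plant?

Augment Plant→City: bottleneck 5, flow now 5.
Augment Plant→Bus4→City: bottleneck 2, flow now 7.
Augment Plant→Sub2→Bus2→Sub1→City: bottleneck 5, flow now 12.
No augmenting path remains; maximum flow = 12.
By max-flow min-cut, the minimum cut capacity equals the max flow.
In the residual graph, reachable from Plant: {Plant, Bus4}.
Min-cut edges: Plant→Sub2 (5), Plant→City (5), Bus4→City (2); capacity 5 + 5 + 2 = 12.

12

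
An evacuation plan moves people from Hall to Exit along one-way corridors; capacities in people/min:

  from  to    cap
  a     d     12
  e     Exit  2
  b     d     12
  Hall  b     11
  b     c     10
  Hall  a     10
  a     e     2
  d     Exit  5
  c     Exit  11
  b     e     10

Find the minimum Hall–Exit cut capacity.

17

Augment Hall→a→d→Exit: bottleneck 5, flow now 5.
Augment Hall→a→e→Exit: bottleneck 2, flow now 7.
Augment Hall→b→c→Exit: bottleneck 10, flow now 17.
No augmenting path remains; maximum flow = 17.
By max-flow min-cut, the minimum cut capacity equals the max flow.
In the residual graph, reachable from Hall: {Hall, a, b, d, e}.
Min-cut edges: b→c (10), d→Exit (5), e→Exit (2); capacity 10 + 5 + 2 = 17.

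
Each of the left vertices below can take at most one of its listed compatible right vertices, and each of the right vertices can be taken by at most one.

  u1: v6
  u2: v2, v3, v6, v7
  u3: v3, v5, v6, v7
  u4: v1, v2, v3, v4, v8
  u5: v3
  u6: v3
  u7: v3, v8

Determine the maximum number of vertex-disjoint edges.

6

Unit-capacity flow: source→left, listed edges, right→sink; max matching = max flow.
Augmenting path u1→v6 (+1); matched 1.
Augmenting path u2→v2 (+1); matched 2.
Augmenting path u3→v3 (+1); matched 3.
Augmenting path u4→v1 (+1); matched 4.
Augmenting path u7→v8 (+1); matched 5.
Augmenting path u5→v3→u3→v5 (+1); matched 6.
No augmenting path remains; maximum matching = 6.
König certificate: {u1, u2, u3, u4, u7, v3} is a vertex cover of size 6 (every listed pair touches it), so no matching can be larger.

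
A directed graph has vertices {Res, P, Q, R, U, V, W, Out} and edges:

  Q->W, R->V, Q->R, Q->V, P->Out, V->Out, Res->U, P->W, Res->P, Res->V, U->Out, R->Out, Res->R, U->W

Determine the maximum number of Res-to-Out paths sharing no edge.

Assign every edge capacity 1; by Menger, the answer equals the max flow.
Path Res→P→Out (+1); total 1.
Path Res→R→Out (+1); total 2.
Path Res→U→Out (+1); total 3.
Path Res→V→Out (+1); total 4.
No residual Res→Out path; max flow = 4.
Certifying cut of size 4: {Res→P, Res→R, Res→U, Res→V}.

4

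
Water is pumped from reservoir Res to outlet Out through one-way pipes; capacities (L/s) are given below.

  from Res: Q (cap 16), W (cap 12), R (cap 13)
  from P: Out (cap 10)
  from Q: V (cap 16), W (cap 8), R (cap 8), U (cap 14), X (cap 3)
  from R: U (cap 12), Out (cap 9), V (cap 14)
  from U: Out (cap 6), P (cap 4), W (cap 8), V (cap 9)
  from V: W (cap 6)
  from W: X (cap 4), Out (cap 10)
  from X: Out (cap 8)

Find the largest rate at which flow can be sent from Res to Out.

36

Augment Res→R→Out: bottleneck 9, flow now 9.
Augment Res→W→Out: bottleneck 10, flow now 19.
Augment Res→Q→U→Out: bottleneck 6, flow now 25.
Augment Res→Q→X→Out: bottleneck 3, flow now 28.
Augment Res→W→X→Out: bottleneck 2, flow now 30.
Augment Res→Q→U→P→Out: bottleneck 4, flow now 34.
Augment Res→Q→W→X→Out: bottleneck 2, flow now 36.
No augmenting path remains; maximum flow = 36.
In the residual graph, reachable from Res: {Res, Q, R, U, V, W}.
Min-cut edges: Q→X (3), R→Out (9), U→P (4), U→Out (6), W→X (4), W→Out (10); capacity 3 + 9 + 4 + 6 + 4 + 10 = 36.
This cut is saturated, so no flow can exceed 36.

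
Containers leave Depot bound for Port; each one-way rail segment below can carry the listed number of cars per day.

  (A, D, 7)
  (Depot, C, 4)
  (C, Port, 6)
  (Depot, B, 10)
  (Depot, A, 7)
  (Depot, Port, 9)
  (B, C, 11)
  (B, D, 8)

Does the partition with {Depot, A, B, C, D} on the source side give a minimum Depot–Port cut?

Yes — it is a minimum cut (capacity 15).

Given cut capacity: 9 + 6 = 15.
Augment Depot→Port: bottleneck 9, flow now 9.
Augment Depot→C→Port: bottleneck 4, flow now 13.
Augment Depot→B→C→Port: bottleneck 2, flow now 15.
No augmenting path remains; maximum flow = 15.
Cut capacity 15 equals the max flow, so it is a minimum cut.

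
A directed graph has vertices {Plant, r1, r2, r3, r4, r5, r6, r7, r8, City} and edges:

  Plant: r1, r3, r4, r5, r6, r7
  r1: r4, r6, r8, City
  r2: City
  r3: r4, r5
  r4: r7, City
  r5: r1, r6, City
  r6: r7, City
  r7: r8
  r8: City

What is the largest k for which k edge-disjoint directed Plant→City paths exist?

Assign every edge capacity 1; by Menger, the answer equals the max flow.
Path Plant→r1→City (+1); total 1.
Path Plant→r4→City (+1); total 2.
Path Plant→r5→City (+1); total 3.
Path Plant→r6→City (+1); total 4.
Path Plant→r7→r8→City (+1); total 5.
No residual Plant→City path; max flow = 5.
Certifying cut of size 5: {r1→City, r4→City, r5→City, r6→City, r8→City}.

5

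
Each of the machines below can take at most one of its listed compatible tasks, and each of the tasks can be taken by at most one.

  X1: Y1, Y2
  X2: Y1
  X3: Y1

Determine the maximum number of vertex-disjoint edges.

2

Unit-capacity flow: source→left, listed edges, right→sink; max matching = max flow.
Augmenting path X1→Y1 (+1); matched 1.
Augmenting path X2→Y1→X1→Y2 (+1); matched 2.
No augmenting path remains; maximum matching = 2.
König certificate: {X1, Y1} is a vertex cover of size 2 (every listed pair touches it), so no matching can be larger.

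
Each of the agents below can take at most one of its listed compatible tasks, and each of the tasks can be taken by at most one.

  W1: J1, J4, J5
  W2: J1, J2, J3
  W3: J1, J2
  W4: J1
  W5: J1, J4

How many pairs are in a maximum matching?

Unit-capacity flow: source→left, listed edges, right→sink; max matching = max flow.
Augmenting path W1→J1 (+1); matched 1.
Augmenting path W2→J2 (+1); matched 2.
Augmenting path W5→J4 (+1); matched 3.
Augmenting path W3→J1→W1→J5 (+1); matched 4.
Augmenting path W4→J1→W3→J2→W2→J3 (+1); matched 5.
No augmenting path remains; maximum matching = 5.
König certificate: {W1, W2, W3, W4, W5} is a vertex cover of size 5 (every listed pair touches it), so no matching can be larger.

5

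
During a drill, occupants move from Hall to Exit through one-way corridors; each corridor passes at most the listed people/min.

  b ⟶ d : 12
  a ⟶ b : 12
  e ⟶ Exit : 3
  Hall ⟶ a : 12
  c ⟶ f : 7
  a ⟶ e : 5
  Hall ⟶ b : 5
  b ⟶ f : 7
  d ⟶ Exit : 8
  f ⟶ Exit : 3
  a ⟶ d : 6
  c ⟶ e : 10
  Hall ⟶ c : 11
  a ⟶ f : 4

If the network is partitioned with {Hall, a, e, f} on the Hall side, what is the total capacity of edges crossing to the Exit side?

Edges leaving {Hall, a, e, f}: Hall→b (5), Hall→c (11), a→b (12), a→d (6), e→Exit (3), f→Exit (3).
Cut capacity = 5 + 11 + 12 + 6 + 3 + 3 = 40.

40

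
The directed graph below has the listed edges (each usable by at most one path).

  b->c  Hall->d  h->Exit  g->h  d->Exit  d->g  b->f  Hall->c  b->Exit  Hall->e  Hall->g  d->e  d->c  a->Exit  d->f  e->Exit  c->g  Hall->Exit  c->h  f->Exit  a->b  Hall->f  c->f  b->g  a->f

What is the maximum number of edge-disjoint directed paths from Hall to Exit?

5

Assign every edge capacity 1; by Menger, the answer equals the max flow.
Path Hall→Exit (+1); total 1.
Path Hall→d→Exit (+1); total 2.
Path Hall→e→Exit (+1); total 3.
Path Hall→f→Exit (+1); total 4.
Path Hall→c→h→Exit (+1); total 5.
No residual Hall→Exit path; max flow = 5.
Certifying cut of size 5: {Hall→Exit, Hall→d, Hall→e, f→Exit, h→Exit}.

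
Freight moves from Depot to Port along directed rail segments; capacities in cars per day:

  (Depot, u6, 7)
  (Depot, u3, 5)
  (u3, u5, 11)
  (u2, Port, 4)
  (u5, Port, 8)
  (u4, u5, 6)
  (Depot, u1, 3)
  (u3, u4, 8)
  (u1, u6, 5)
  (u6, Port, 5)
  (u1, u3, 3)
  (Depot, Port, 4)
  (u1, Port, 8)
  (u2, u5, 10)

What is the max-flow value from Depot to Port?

Augment Depot→Port: bottleneck 4, flow now 4.
Augment Depot→u1→Port: bottleneck 3, flow now 7.
Augment Depot→u6→Port: bottleneck 5, flow now 12.
Augment Depot→u3→u5→Port: bottleneck 5, flow now 17.
No augmenting path remains; maximum flow = 17.
In the residual graph, reachable from Depot: {Depot, u6}.
Min-cut edges: Depot→u1 (3), Depot→u3 (5), Depot→Port (4), u6→Port (5); capacity 3 + 5 + 4 + 5 = 17.
This cut is saturated, so no flow can exceed 17.

17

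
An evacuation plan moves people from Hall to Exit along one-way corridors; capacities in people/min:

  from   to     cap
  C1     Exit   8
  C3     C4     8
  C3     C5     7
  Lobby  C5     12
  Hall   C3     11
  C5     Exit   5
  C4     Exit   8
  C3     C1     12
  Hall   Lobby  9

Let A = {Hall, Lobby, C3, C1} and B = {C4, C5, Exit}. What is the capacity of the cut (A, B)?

35

Edges leaving {Hall, Lobby, C3, C1}: Lobby→C5 (12), C3→C4 (8), C3→C5 (7), C1→Exit (8).
Cut capacity = 12 + 8 + 7 + 8 = 35.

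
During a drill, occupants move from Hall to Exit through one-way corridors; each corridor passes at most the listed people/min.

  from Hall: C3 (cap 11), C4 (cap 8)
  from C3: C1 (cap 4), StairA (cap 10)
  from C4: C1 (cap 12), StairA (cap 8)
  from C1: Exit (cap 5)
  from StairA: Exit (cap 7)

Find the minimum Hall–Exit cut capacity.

12

Augment Hall→C3→C1→Exit: bottleneck 4, flow now 4.
Augment Hall→C3→StairA→Exit: bottleneck 7, flow now 11.
Augment Hall→C4→C1→Exit: bottleneck 1, flow now 12.
No augmenting path remains; maximum flow = 12.
By max-flow min-cut, the minimum cut capacity equals the max flow.
In the residual graph, reachable from Hall: {Hall, C3, C4, C1, StairA}.
Min-cut edges: C1→Exit (5), StairA→Exit (7); capacity 5 + 7 = 12.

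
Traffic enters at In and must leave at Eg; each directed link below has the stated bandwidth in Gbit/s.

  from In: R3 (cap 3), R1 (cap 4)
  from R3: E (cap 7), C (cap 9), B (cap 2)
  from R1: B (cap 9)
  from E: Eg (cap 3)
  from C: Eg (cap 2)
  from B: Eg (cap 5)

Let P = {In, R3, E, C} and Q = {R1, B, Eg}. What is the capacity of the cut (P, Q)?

Edges leaving {In, R3, E, C}: In→R1 (4), R3→B (2), E→Eg (3), C→Eg (2).
Cut capacity = 4 + 2 + 3 + 2 = 11.

11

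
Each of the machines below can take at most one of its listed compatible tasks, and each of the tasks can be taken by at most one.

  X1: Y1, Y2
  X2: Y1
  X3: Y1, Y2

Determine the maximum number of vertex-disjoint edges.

2

Unit-capacity flow: source→left, listed edges, right→sink; max matching = max flow.
Augmenting path X1→Y1 (+1); matched 1.
Augmenting path X3→Y2 (+1); matched 2.
No augmenting path remains; maximum matching = 2.
König certificate: {Y1, Y2} is a vertex cover of size 2 (every listed pair touches it), so no matching can be larger.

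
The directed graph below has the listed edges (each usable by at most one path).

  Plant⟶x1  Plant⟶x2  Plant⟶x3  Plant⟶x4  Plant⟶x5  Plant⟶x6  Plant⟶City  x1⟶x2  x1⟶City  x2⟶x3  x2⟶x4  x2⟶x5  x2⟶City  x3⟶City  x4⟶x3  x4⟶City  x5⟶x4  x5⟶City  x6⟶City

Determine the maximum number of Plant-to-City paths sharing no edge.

Assign every edge capacity 1; by Menger, the answer equals the max flow.
Path Plant→City (+1); total 1.
Path Plant→x1→City (+1); total 2.
Path Plant→x2→City (+1); total 3.
Path Plant→x3→City (+1); total 4.
Path Plant→x4→City (+1); total 5.
Path Plant→x5→City (+1); total 6.
Path Plant→x6→City (+1); total 7.
No residual Plant→City path; max flow = 7.
Certifying cut of size 7: {Plant→City, Plant→x1, Plant→x2, Plant→x3, Plant→x4, Plant→x5, Plant→x6}.

7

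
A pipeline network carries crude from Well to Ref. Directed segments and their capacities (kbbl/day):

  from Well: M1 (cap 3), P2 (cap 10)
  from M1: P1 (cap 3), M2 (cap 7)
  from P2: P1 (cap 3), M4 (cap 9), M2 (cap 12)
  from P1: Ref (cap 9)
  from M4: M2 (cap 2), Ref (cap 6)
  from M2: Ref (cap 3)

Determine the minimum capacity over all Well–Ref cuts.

13

Augment Well→M1→P1→Ref: bottleneck 3, flow now 3.
Augment Well→P2→P1→Ref: bottleneck 3, flow now 6.
Augment Well→P2→M4→Ref: bottleneck 6, flow now 12.
Augment Well→P2→M2→Ref: bottleneck 1, flow now 13.
No augmenting path remains; maximum flow = 13.
By max-flow min-cut, the minimum cut capacity equals the max flow.
In the residual graph, reachable from Well: {Well}.
Min-cut edges: Well→M1 (3), Well→P2 (10); capacity 3 + 10 = 13.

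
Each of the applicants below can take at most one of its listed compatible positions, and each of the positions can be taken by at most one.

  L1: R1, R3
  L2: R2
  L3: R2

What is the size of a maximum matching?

2

Unit-capacity flow: source→left, listed edges, right→sink; max matching = max flow.
Augmenting path L1→R1 (+1); matched 1.
Augmenting path L2→R2 (+1); matched 2.
No augmenting path remains; maximum matching = 2.
König certificate: {L1, R2} is a vertex cover of size 2 (every listed pair touches it), so no matching can be larger.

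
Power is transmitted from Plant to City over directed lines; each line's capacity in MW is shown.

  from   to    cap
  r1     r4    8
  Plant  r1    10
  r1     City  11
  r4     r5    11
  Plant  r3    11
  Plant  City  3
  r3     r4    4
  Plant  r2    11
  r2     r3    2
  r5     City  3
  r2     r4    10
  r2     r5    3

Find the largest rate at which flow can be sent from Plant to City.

Augment Plant→City: bottleneck 3, flow now 3.
Augment Plant→r1→City: bottleneck 10, flow now 13.
Augment Plant→r2→r5→City: bottleneck 3, flow now 16.
No augmenting path remains; maximum flow = 16.
In the residual graph, reachable from Plant: {Plant, r2, r3, r4, r5}.
Min-cut edges: Plant→r1 (10), Plant→City (3), r5→City (3); capacity 10 + 3 + 3 = 16.
This cut is saturated, so no flow can exceed 16.

16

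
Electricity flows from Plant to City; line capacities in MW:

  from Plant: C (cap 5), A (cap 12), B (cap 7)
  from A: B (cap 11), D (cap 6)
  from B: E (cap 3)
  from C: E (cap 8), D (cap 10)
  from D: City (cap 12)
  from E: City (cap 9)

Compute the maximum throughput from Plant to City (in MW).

Augment Plant→A→D→City: bottleneck 6, flow now 6.
Augment Plant→B→E→City: bottleneck 3, flow now 9.
Augment Plant→C→D→City: bottleneck 5, flow now 14.
No augmenting path remains; maximum flow = 14.
In the residual graph, reachable from Plant: {Plant, A, B}.
Min-cut edges: Plant→C (5), A→D (6), B→E (3); capacity 5 + 6 + 3 = 14.
This cut is saturated, so no flow can exceed 14.

14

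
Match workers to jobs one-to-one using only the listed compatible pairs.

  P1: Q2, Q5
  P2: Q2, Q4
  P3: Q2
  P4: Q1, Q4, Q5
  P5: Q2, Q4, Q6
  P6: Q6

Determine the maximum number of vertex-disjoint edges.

5

Unit-capacity flow: source→left, listed edges, right→sink; max matching = max flow.
Augmenting path P1→Q2 (+1); matched 1.
Augmenting path P2→Q4 (+1); matched 2.
Augmenting path P4→Q1 (+1); matched 3.
Augmenting path P5→Q6 (+1); matched 4.
Augmenting path P3→Q2→P1→Q5 (+1); matched 5.
No augmenting path remains; maximum matching = 5.
König certificate: {P1, P4, Q2, Q4, Q6} is a vertex cover of size 5 (every listed pair touches it), so no matching can be larger.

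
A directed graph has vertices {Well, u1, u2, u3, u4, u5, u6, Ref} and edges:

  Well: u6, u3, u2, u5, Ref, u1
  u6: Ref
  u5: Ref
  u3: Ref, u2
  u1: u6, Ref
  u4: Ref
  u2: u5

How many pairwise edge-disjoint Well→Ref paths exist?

Assign every edge capacity 1; by Menger, the answer equals the max flow.
Path Well→Ref (+1); total 1.
Path Well→u1→Ref (+1); total 2.
Path Well→u3→Ref (+1); total 3.
Path Well→u5→Ref (+1); total 4.
Path Well→u6→Ref (+1); total 5.
No residual Well→Ref path; max flow = 5.
Certifying cut of size 5: {Well→Ref, Well→u1, Well→u3, Well→u6, u5→Ref}.

5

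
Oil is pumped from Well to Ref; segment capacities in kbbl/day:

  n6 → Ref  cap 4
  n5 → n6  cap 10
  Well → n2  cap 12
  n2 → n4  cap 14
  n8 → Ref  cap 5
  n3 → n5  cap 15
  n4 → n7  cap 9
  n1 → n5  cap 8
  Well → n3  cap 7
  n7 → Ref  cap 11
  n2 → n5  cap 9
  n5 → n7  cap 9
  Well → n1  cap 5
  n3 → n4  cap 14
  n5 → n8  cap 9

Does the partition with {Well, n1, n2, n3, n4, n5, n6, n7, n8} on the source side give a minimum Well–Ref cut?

Yes — it is a minimum cut (capacity 20).

Given cut capacity: 4 + 11 + 5 = 20.
Augment Well→n1→n5→n6→Ref: bottleneck 4, flow now 4.
Augment Well→n1→n5→n7→Ref: bottleneck 1, flow now 5.
Augment Well→n2→n4→n7→Ref: bottleneck 9, flow now 14.
Augment Well→n2→n5→n7→Ref: bottleneck 1, flow now 15.
Augment Well→n2→n5→n8→Ref: bottleneck 2, flow now 17.
Augment Well→n3→n5→n8→Ref: bottleneck 3, flow now 20.
No augmenting path remains; maximum flow = 20.
Cut capacity 20 equals the max flow, so it is a minimum cut.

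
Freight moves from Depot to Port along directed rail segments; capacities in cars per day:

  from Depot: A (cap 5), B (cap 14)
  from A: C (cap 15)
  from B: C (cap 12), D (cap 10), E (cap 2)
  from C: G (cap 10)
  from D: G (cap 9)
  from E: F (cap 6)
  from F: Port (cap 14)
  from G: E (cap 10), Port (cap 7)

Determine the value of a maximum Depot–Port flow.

13

Augment Depot→A→C→G→Port: bottleneck 5, flow now 5.
Augment Depot→B→C→G→Port: bottleneck 2, flow now 7.
Augment Depot→B→E→F→Port: bottleneck 2, flow now 9.
Augment Depot→B→C→G→E→F→Port: bottleneck 3, flow now 12.
Augment Depot→B→D→G→E→F→Port: bottleneck 1, flow now 13.
No augmenting path remains; maximum flow = 13.
In the residual graph, reachable from Depot: {Depot, A, B, C, D, E, G}.
Min-cut edges: E→F (6), G→Port (7); capacity 6 + 7 = 13.
This cut is saturated, so no flow can exceed 13.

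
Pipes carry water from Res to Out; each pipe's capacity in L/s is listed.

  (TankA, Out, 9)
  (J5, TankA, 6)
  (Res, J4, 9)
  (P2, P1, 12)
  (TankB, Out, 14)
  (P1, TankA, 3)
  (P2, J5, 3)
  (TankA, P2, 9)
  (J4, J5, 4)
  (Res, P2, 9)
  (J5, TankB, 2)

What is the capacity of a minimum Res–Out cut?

Augment Res→J4→J5→TankA→Out: bottleneck 4, flow now 4.
Augment Res→P2→P1→TankA→Out: bottleneck 3, flow now 7.
Augment Res→P2→J5→TankA→Out: bottleneck 2, flow now 9.
Augment Res→P2→J5→TankB→Out: bottleneck 1, flow now 10.
No augmenting path remains; maximum flow = 10.
By max-flow min-cut, the minimum cut capacity equals the max flow.
In the residual graph, reachable from Res: {Res, J4, P2, P1}.
Min-cut edges: J4→J5 (4), P2→J5 (3), P1→TankA (3); capacity 4 + 3 + 3 = 10.

10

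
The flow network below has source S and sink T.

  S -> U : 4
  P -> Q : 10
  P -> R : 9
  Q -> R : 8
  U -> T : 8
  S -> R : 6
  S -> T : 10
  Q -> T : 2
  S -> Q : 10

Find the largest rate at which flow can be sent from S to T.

Augment S→T: bottleneck 10, flow now 10.
Augment S→Q→T: bottleneck 2, flow now 12.
Augment S→U→T: bottleneck 4, flow now 16.
No augmenting path remains; maximum flow = 16.
In the residual graph, reachable from S: {S, Q, R}.
Min-cut edges: S→U (4), S→T (10), Q→T (2); capacity 4 + 10 + 2 = 16.
This cut is saturated, so no flow can exceed 16.

16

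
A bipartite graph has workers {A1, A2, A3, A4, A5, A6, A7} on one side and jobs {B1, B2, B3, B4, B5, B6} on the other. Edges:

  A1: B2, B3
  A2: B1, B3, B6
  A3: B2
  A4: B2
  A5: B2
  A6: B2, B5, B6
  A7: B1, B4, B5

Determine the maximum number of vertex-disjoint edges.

5

Unit-capacity flow: source→left, listed edges, right→sink; max matching = max flow.
Augmenting path A1→B2 (+1); matched 1.
Augmenting path A2→B1 (+1); matched 2.
Augmenting path A6→B5 (+1); matched 3.
Augmenting path A7→B4 (+1); matched 4.
Augmenting path A3→B2→A1→B3 (+1); matched 5.
No augmenting path remains; maximum matching = 5.
König certificate: {A1, A2, A6, A7, B2} is a vertex cover of size 5 (every listed pair touches it), so no matching can be larger.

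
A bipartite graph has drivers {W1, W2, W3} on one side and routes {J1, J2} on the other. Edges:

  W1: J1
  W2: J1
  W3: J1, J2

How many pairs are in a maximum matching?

Unit-capacity flow: source→left, listed edges, right→sink; max matching = max flow.
Augmenting path W1→J1 (+1); matched 1.
Augmenting path W3→J2 (+1); matched 2.
No augmenting path remains; maximum matching = 2.
König certificate: {W3, J1} is a vertex cover of size 2 (every listed pair touches it), so no matching can be larger.

2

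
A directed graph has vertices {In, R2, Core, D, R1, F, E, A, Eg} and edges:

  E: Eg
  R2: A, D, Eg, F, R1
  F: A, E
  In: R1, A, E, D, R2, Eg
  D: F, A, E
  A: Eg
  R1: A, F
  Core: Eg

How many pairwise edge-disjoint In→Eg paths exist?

4

Assign every edge capacity 1; by Menger, the answer equals the max flow.
Path In→Eg (+1); total 1.
Path In→R2→Eg (+1); total 2.
Path In→E→Eg (+1); total 3.
Path In→A→Eg (+1); total 4.
No residual In→Eg path; max flow = 4.
Certifying cut of size 4: {A→Eg, E→Eg, In→Eg, In→R2}.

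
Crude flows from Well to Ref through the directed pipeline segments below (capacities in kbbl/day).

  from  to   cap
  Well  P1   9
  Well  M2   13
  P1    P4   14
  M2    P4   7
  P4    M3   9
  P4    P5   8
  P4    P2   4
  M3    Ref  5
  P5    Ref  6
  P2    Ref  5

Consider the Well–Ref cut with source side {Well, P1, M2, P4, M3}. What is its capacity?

Edges leaving {Well, P1, M2, P4, M3}: P4→P5 (8), P4→P2 (4), M3→Ref (5).
Cut capacity = 8 + 4 + 5 = 17.

17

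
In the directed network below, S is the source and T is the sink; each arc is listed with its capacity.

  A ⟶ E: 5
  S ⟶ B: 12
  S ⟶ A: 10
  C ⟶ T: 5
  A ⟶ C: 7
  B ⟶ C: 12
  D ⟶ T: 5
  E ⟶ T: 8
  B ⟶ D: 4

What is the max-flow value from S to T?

Augment S→A→C→T: bottleneck 5, flow now 5.
Augment S→A→E→T: bottleneck 5, flow now 10.
Augment S→B→D→T: bottleneck 4, flow now 14.
No augmenting path remains; maximum flow = 14.
In the residual graph, reachable from S: {S, A, B, C}.
Min-cut edges: A→E (5), B→D (4), C→T (5); capacity 5 + 4 + 5 = 14.
This cut is saturated, so no flow can exceed 14.

14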